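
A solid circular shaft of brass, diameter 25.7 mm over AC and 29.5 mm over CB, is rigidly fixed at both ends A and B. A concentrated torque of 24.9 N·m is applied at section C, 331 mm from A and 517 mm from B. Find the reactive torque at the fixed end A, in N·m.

11.8 N·m

Compatibility: T_A·a/J_AC = T_B·b/J_CB with T_A + T_B = T₀.
J_AC = 4.28×10^-8 m⁴, J_CB = 7.44×10^-8 m⁴, so T_A = T₀·(J_AC/a)/((J_AC/a)+(J_CB/b)) = 11.79 N·m, T_B = 13.11 N·m.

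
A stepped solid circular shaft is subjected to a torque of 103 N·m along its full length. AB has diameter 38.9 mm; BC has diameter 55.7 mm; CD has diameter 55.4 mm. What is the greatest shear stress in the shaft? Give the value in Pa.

Under the same torque, τ_max = 16T/(πd³) is largest where d is smallest — segment AB (d = 38.9 mm).
τ_max = 16·103.0/(π·(0.0389)³) = 8.912×10^6 Pa.

8.91e6 Pa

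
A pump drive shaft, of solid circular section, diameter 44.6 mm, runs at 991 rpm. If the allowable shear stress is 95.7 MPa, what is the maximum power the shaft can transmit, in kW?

J = πd⁴/32 = π(0.0446)⁴/32 = 3.885×10^-7 m⁴.
T_max = τ_allow·J/r = 9.57×10^7 × 3.885×10^-7 / 0.0223 = 1667 N·m.
ω = 2π·991/60 = 103.8 rad/s, so P_max = T_max·ω = 1.730×10^5 W.

173 kW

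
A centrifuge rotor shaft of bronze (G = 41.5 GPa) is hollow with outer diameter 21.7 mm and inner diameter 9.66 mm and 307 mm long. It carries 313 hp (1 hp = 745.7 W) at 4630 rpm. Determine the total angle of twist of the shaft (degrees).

ω = 2π·4630/60 = 484.9 rad/s, so T = P/ω = 313×745.7 / 484.9 = 481.4 N·m.
J = π(d_o⁴ − d_i⁴)/32 = π(0.0217⁴ − 0.00966⁴)/32 = 2.091×10^-8 m⁴.
θ = T·L/(G·J) = 481.4 × 0.307 / (41.5×10⁹ × 2.091×10^-8) = 0.1703 rad.

9.76°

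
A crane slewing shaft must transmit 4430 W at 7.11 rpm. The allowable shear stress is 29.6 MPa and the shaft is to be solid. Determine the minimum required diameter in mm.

101 mm

ω = 2π·7.11/60 = 0.7446 rad/s, so T = P/ω = 4430 / 0.7446 = 5950 N·m.
For a solid shaft τ_max = 16T/(πd³), so d = (16T/(π τ_allow))^(1/3) = (16·5950/(π·2.96×10^7))^(1/3) = 0.1008 m.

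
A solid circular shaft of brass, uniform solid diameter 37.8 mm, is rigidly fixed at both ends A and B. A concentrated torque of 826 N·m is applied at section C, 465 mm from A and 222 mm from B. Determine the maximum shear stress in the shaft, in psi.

7650 psi

With uniform GJ and both ends fixed, compatibility θ_AC = θ_CB gives T_A·a = T_B·b, together with T_A + T_B = T₀.
T_A = T₀·b/(a+b) = 826.0·222/687.0 = 266.9 N·m; T_B = 559.1 N·m.
τ in each portion: τ_AC = 2.52×10^7 Pa, τ_CB = 5.27×10^7 Pa; maximum is in CB.
τ_max = T_CB·r/J = 559.1·0.0189/2.00×10^-7 = 5.272×10^7 Pa.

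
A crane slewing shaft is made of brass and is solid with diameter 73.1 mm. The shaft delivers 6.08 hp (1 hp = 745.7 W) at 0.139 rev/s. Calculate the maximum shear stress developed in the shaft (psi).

ω = 2π·0.139 = 0.8734 rad/s, so T = P/ω = 6.08×745.7 / 0.8734 = 5191 N·m.
J = πd⁴/32 = π(0.0731)⁴/32 = 2.803×10^-6 m⁴.
τ_max = T·r/J = 5191 × 0.0365 / 2.803×10^-6 = 6.768×10^7 Pa.

9820 psi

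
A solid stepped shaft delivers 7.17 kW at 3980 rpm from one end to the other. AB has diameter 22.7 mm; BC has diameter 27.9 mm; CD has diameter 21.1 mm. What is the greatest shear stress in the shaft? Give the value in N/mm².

ω = 2π·3980/60 = 416.8 rad/s, so T = P/ω = 7.17×10³ / 416.8 = 17.20 N·m.
Under the same torque, τ_max = 16T/(πd³) is largest where d is smallest — segment CD (d = 21.1 mm).
τ_max = 16·17.20/(π·(0.0211)³) = 9.327×10^6 Pa.

9.33 N/mm²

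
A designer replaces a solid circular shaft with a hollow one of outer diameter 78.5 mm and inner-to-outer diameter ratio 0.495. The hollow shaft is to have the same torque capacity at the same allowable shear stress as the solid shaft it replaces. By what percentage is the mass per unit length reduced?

21.3 %

Equal τ_max and T ⇒ the solid shaft needs d_s³ = d_o³(1−k⁴), so d_s = 78.5·(1−0.495⁴)^(1/3) = 76.90 mm.
Area ratio A_h/A_s = d_o²(1−k²)/d_s² = (1−k²)/(1−k⁴)^(2/3) = 0.7868.
Mass saving = 1 − 0.7868 = 21.3 %.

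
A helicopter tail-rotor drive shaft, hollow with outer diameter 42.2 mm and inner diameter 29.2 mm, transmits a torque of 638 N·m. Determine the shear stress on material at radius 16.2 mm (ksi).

6.25 ksi

J = π(d_o⁴ − d_i⁴)/32 = π(0.0422⁴ − 0.0292⁴)/32 = 2.400×10^-7 m⁴.
Shear stress varies linearly with radius: τ = T·r/J = 638.0 × 0.0162 / 2.400×10^-7 = 4.307×10^7 Pa.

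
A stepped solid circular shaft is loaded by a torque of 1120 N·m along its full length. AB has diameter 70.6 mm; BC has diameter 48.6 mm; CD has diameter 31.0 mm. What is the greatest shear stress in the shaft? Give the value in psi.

27800 psi

Under the same torque, τ_max = 16T/(πd³) is largest where d is smallest — segment CD (d = 31.0 mm).
τ_max = 16·1120/(π·(0.0310)³) = 1.915×10^8 Pa.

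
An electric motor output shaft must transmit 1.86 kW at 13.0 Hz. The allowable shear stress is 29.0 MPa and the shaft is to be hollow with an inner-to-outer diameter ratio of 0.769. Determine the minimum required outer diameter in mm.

ω = 2π·13.0 = 81.68 rad/s, so T = P/ω = 1.86×10³ / 81.68 = 22.77 N·m.
For a hollow shaft with d_i/d_o = 0.769: τ_max = 16T/(π d_o³ (1−k⁴)), so d_o = [16T/(π τ_allow (1−k⁴))]^(1/3) = [16·22.77/(π·2.90×10^7·0.6503)]^(1/3) = 0.01832 m.

18.3 mm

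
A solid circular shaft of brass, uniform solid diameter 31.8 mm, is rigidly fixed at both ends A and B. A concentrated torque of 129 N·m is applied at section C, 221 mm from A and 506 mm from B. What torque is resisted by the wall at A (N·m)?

89.8 N·m

With uniform GJ and both ends fixed, compatibility θ_AC = θ_CB gives T_A·a = T_B·b, together with T_A + T_B = T₀.
T_A = T₀·b/(a+b) = 129.0·506/727.0 = 89.79 N·m; T_B = 39.21 N·m.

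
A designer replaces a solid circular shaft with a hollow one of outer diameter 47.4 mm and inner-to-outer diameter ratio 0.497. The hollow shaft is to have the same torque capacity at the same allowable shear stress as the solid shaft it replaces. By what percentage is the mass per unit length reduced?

21.5 %

Equal τ_max and T ⇒ the solid shaft needs d_s³ = d_o³(1−k⁴), so d_s = 47.4·(1−0.497⁴)^(1/3) = 46.42 mm.
Area ratio A_h/A_s = d_o²(1−k²)/d_s² = (1−k²)/(1−k⁴)^(2/3) = 0.7853.
Mass saving = 1 − 0.7853 = 21.5 %.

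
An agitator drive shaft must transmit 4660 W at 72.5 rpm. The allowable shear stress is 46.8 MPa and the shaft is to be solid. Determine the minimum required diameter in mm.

ω = 2π·72.5/60 = 7.592 rad/s, so T = P/ω = 4660 / 7.592 = 613.8 N·m.
For a solid shaft τ_max = 16T/(πd³), so d = (16T/(π τ_allow))^(1/3) = (16·613.8/(π·4.68×10^7))^(1/3) = 0.04057 m.

40.6 mm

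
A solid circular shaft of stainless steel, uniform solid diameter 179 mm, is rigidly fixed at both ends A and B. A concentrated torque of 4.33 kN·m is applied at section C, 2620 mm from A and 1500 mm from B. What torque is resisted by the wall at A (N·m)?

With uniform GJ and both ends fixed, compatibility θ_AC = θ_CB gives T_A·a = T_B·b, together with T_A + T_B = T₀.
T_A = T₀·b/(a+b) = 4330·1500/4120 = 1576 N·m; T_B = 2754 N·m.

1580 N·m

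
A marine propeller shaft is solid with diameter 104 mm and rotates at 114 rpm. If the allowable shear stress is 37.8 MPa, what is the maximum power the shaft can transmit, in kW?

99.7 kW

J = πd⁴/32 = π(0.104)⁴/32 = 1.149×10^-5 m⁴.
T_max = τ_allow·J/r = 3.78×10^7 × 1.149×10^-5 / 0.0520 = 8349 N·m.
ω = 2π·114/60 = 11.94 rad/s, so P_max = T_max·ω = 9.967×10^4 W.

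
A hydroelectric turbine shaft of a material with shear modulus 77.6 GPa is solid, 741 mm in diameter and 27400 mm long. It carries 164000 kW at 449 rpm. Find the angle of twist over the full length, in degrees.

2.38°

ω = 2π·449/60 = 47.02 rad/s, so T = P/ω = 164000×10³ / 47.02 = 3.488e6 N·m.
J = πd⁴/32 = π(0.741)⁴/32 = 0.02960 m⁴.
θ = T·L/(G·J) = 3.488e6 × 27.4 / (77.6×10⁹ × 0.02960) = 0.04161 rad.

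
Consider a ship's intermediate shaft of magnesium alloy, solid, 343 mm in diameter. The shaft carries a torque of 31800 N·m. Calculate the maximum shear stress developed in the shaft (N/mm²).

4.01 N/mm²

J = πd⁴/32 = π(0.343)⁴/32 = 1.359×10^-3 m⁴.
τ_max = T·r/J = 31800 × 0.172 / 1.359×10^-3 = 4.013×10^6 Pa.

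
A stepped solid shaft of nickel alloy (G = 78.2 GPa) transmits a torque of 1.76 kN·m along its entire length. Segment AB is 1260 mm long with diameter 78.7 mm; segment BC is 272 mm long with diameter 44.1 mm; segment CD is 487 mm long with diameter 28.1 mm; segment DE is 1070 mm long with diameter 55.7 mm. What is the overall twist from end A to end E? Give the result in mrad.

229 mrad

J_AB = π(0.0787)⁴/32 = 3.77×10^-6 m⁴; J_BC = π(0.0441)⁴/32 = 3.71×10^-7 m⁴; J_CD = π(0.0281)⁴/32 = 6.12×10^-8 m⁴; J_DE = π(0.0557)⁴/32 = 9.45×10^-7 m⁴.
θ = (T/G)·Σ L_i/J_i = (1760/78.2×10⁹)·(1.26/3.77×10^-6 + 0.272/3.71×10^-7 + 0.487/6.12×10^-8 + 1.07/9.45×10^-7) = 0.2286 rad.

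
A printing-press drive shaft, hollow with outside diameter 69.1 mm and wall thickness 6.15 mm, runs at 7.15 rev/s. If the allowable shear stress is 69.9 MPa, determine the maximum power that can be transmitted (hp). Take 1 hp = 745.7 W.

148 hp

J = π(d_o⁴ − d_i⁴)/32 = π(0.0691⁴ − 0.0568⁴)/32 = 1.216×10^-6 m⁴.
T_max = τ_allow·J/r = 6.99×10^7 × 1.216×10^-6 / 0.0345 = 2461 N·m.
ω = 2π·7.15 = 44.92 rad/s, so P_max = T_max·ω = 1.106×10^5 W.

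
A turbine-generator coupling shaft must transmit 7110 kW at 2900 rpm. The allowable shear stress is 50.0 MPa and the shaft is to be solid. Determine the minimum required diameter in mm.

ω = 2π·2900/60 = 303.7 rad/s, so T = P/ω = 7110×10³ / 303.7 = 23410 N·m.
For a solid shaft τ_max = 16T/(πd³), so d = (16T/(π τ_allow))^(1/3) = (16·23410/(π·5.00×10^7))^(1/3) = 0.1336 m.

134 mm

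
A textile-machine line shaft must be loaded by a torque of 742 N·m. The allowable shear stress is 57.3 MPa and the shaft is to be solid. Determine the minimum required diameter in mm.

40.4 mm

For a solid shaft τ_max = 16T/(πd³), so d = (16T/(π τ_allow))^(1/3) = (16·742.0/(π·5.73×10^7))^(1/3) = 0.04040 m.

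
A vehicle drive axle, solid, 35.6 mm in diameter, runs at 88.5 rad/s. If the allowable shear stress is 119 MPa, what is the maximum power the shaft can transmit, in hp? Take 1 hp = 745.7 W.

125 hp

J = πd⁴/32 = π(0.0356)⁴/32 = 1.577×10^-7 m⁴.
T_max = τ_allow·J/r = 1.19×10^8 × 1.577×10^-7 / 0.0178 = 1054 N·m.
ω = 88.5 rad/s, so P_max = T_max·ω = 9.330×10^4 W.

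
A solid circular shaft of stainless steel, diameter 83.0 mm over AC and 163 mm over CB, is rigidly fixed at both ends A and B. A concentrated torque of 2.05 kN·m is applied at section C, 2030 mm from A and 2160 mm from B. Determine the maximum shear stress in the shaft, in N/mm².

Compatibility: T_A·a/J_AC = T_B·b/J_CB with T_A + T_B = T₀.
J_AC = 4.66×10^-6 m⁴, J_CB = 6.93×10^-5 m⁴, so T_A = T₀·(J_AC/a)/((J_AC/a)+(J_CB/b)) = 136.9 N·m, T_B = 1913 N·m.
τ in each portion: τ_AC = 1.22×10^6 Pa, τ_CB = 2.25×10^6 Pa; maximum is in CB.
τ_max = T_CB·r/J = 1913·0.0815/6.93×10^-5 = 2.250×10^6 Pa.

2.25 N/mm²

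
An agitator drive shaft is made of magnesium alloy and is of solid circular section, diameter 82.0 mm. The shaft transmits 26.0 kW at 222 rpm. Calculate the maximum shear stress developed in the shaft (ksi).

ω = 2π·222/60 = 23.25 rad/s, so T = P/ω = 26.0×10³ / 23.25 = 1118 N·m.
J = πd⁴/32 = π(0.0820)⁴/32 = 4.439×10^-6 m⁴.
τ_max = T·r/J = 1118 × 0.0410 / 4.439×10^-6 = 1.033×10^7 Pa.

1.50 ksi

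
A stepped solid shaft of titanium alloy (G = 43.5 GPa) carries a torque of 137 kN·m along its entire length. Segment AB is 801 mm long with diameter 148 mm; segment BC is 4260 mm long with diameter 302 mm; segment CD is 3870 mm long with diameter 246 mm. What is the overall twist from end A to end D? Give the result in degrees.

J_AB = π(0.148)⁴/32 = 4.71×10^-5 m⁴; J_BC = π(0.302)⁴/32 = 8.17×10^-4 m⁴; J_CD = π(0.246)⁴/32 = 3.60×10^-4 m⁴.
θ = (T/G)·Σ L_i/J_i = (137000/43.5×10⁹)·(0.801/4.71×10^-5 + 4.26/8.17×10^-4 + 3.87/3.60×10^-4) = 0.1039 rad.

5.95°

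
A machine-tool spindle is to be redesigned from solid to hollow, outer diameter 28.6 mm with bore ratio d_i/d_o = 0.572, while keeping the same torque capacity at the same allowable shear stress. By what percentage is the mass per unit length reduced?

27.4 %

Equal τ_max and T ⇒ the solid shaft needs d_s³ = d_o³(1−k⁴), so d_s = 28.6·(1−0.572⁴)^(1/3) = 27.54 mm.
Area ratio A_h/A_s = d_o²(1−k²)/d_s² = (1−k²)/(1−k⁴)^(2/3) = 0.7256.
Mass saving = 1 − 0.7256 = 27.4 %.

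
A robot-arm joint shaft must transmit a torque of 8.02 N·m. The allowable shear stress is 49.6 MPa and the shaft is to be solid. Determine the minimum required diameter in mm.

For a solid shaft τ_max = 16T/(πd³), so d = (16T/(π τ_allow))^(1/3) = (16·8.020/(π·4.96×10^7))^(1/3) = 0.009373 m.

9.37 mm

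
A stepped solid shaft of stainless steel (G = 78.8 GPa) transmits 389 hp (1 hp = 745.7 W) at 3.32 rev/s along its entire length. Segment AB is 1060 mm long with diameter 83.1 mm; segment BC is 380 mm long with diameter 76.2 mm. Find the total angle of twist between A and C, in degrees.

ω = 2π·3.32 = 20.86 rad/s, so T = P/ω = 389×745.7 / 20.86 = 13910 N·m.
J_AB = π(0.0831)⁴/32 = 4.68×10^-6 m⁴; J_BC = π(0.0762)⁴/32 = 3.31×10^-6 m⁴.
θ = (T/G)·Σ L_i/J_i = (13910/78.8×10⁹)·(1.06/4.68×10^-6 + 0.380/3.31×10^-6) = 0.06021 rad.

3.45°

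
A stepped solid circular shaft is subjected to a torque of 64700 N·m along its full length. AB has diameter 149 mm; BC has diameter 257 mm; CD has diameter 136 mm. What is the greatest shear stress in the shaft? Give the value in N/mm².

Under the same torque, τ_max = 16T/(πd³) is largest where d is smallest — segment CD (d = 136 mm).
τ_max = 16·64700/(π·(0.136)³) = 1.310×10^8 Pa.

131 N/mm²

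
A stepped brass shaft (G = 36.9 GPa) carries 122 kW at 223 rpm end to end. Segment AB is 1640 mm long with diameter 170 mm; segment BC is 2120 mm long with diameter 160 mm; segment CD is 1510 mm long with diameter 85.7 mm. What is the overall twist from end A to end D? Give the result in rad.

0.0479 rad

ω = 2π·223/60 = 23.35 rad/s, so T = P/ω = 122×10³ / 23.35 = 5224 N·m.
J_AB = π(0.170)⁴/32 = 8.20×10^-5 m⁴; J_BC = π(0.160)⁴/32 = 6.43×10^-5 m⁴; J_CD = π(0.0857)⁴/32 = 5.30×10^-6 m⁴.
θ = (T/G)·Σ L_i/J_i = (5224/36.9×10⁹)·(1.64/8.20×10^-5 + 2.12/6.43×10^-5 + 1.51/5.30×10^-6) = 0.04787 rad.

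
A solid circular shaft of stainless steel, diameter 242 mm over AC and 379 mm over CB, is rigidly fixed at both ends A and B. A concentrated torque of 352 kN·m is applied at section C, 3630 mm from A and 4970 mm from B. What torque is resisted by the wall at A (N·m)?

Compatibility: T_A·a/J_AC = T_B·b/J_CB with T_A + T_B = T₀.
J_AC = 3.37×10^-4 m⁴, J_CB = 2.03×10^-3 m⁴, so T_A = T₀·(J_AC/a)/((J_AC/a)+(J_CB/b)) = 65260 N·m, T_B = 286700 N·m.

65300 N·m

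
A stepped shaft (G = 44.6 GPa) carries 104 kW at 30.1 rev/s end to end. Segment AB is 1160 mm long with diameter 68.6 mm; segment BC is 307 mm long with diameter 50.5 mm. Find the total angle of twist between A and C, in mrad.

ω = 2π·30.1 = 189.1 rad/s, so T = P/ω = 104×10³ / 189.1 = 549.9 N·m.
J_AB = π(0.0686)⁴/32 = 2.17×10^-6 m⁴; J_BC = π(0.0505)⁴/32 = 6.39×10^-7 m⁴.
θ = (T/G)·Σ L_i/J_i = (549.9/44.6×10⁹)·(1.16/2.17×10^-6 + 0.307/6.39×10^-7) = 0.01251 rad.

12.5 mrad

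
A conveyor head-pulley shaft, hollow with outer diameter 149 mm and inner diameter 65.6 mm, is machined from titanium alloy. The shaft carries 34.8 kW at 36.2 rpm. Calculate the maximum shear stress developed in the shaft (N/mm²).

14.7 N/mm²

ω = 2π·36.2/60 = 3.791 rad/s, so T = P/ω = 34.8×10³ / 3.791 = 9180 N·m.
J = π(d_o⁴ − d_i⁴)/32 = π(0.149⁴ − 0.0656⁴)/32 = 4.657×10^-5 m⁴.
τ_max = T·r/J = 9180 × 0.0745 / 4.657×10^-5 = 1.469×10^7 Pa.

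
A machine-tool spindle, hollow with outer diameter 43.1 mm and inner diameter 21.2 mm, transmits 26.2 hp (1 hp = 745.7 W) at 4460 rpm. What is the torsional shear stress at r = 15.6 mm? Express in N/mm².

2.05 N/mm²

ω = 2π·4460/60 = 467.1 rad/s, so T = P/ω = 26.2×745.7 / 467.1 = 41.83 N·m.
J = π(d_o⁴ − d_i⁴)/32 = π(0.0431⁴ − 0.0212⁴)/32 = 3.189×10^-7 m⁴.
Shear stress varies linearly with radius: τ = T·r/J = 41.83 × 0.0156 / 3.189×10^-7 = 2.046×10^6 Pa.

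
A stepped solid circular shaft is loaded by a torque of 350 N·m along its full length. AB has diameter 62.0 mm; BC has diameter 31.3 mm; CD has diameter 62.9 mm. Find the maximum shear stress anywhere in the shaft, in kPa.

Under the same torque, τ_max = 16T/(πd³) is largest where d is smallest — segment BC (d = 31.3 mm).
τ_max = 16·350.0/(π·(0.0313)³) = 5.813×10^7 Pa.

58100 kPa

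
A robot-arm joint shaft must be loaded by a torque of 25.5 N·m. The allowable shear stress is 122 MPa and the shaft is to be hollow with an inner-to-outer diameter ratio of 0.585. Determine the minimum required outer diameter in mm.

10.6 mm

For a hollow shaft with d_i/d_o = 0.585: τ_max = 16T/(π d_o³ (1−k⁴)), so d_o = [16T/(π τ_allow (1−k⁴))]^(1/3) = [16·25.50/(π·1.22×10^8·0.8829)]^(1/3) = 0.01064 m.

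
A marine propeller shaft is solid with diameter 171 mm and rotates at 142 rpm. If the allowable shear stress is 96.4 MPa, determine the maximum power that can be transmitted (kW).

1410 kW

J = πd⁴/32 = π(0.171)⁴/32 = 8.394×10^-5 m⁴.
T_max = τ_allow·J/r = 9.64×10^7 × 8.394×10^-5 / 0.0855 = 94640 N·m.
ω = 2π·142/60 = 14.87 rad/s, so P_max = T_max·ω = 1.407×10^6 W.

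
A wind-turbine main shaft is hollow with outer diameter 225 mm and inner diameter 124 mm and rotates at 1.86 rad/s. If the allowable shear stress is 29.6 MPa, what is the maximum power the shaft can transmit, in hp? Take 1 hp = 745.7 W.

J = π(d_o⁴ − d_i⁴)/32 = π(0.225⁴ − 0.124⁴)/32 = 2.284×10^-4 m⁴.
T_max = τ_allow·J/r = 2.96×10^7 × 2.284×10^-4 / 0.113 = 60090 N·m.
ω = 1.86 rad/s, so P_max = T_max·ω = 1.118×10^5 W.

150 hp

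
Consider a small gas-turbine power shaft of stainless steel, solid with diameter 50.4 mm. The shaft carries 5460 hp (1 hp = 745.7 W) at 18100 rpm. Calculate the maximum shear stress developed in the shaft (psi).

12400 psi

ω = 2π·18100/60 = 1895 rad/s, so T = P/ω = 5460×745.7 / 1895 = 2148 N·m.
J = πd⁴/32 = π(0.0504)⁴/32 = 6.335×10^-7 m⁴.
τ_max = T·r/J = 2148 × 0.0252 / 6.335×10^-7 = 8.545×10^7 Pa.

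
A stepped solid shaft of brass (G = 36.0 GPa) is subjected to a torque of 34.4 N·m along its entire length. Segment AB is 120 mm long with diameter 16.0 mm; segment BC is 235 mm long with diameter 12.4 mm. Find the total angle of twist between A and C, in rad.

J_AB = π(0.0160)⁴/32 = 6.43×10^-9 m⁴; J_BC = π(0.0124)⁴/32 = 2.32×10^-9 m⁴.
θ = (T/G)·Σ L_i/J_i = (34.40/36.0×10⁹)·(0.120/6.43×10^-9 + 0.235/2.32×10^-9) = 0.1146 rad.

0.115 rad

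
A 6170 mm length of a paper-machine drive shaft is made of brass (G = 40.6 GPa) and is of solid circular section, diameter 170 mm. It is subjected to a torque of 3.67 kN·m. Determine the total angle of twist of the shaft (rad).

J = πd⁴/32 = π(0.170)⁴/32 = 8.200×10^-5 m⁴.
θ = T·L/(G·J) = 3670 × 6.17 / (40.6×10⁹ × 8.200×10^-5) = 6.802×10^-3 rad.

0.00680 rad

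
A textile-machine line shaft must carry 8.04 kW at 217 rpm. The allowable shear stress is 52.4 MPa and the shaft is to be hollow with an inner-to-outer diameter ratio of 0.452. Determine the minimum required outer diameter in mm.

33.0 mm

ω = 2π·217/60 = 22.72 rad/s, so T = P/ω = 8.04×10³ / 22.72 = 353.8 N·m.
For a hollow shaft with d_i/d_o = 0.452: τ_max = 16T/(π d_o³ (1−k⁴)), so d_o = [16T/(π τ_allow (1−k⁴))]^(1/3) = [16·353.8/(π·5.24×10^7·0.9583)]^(1/3) = 0.03298 m.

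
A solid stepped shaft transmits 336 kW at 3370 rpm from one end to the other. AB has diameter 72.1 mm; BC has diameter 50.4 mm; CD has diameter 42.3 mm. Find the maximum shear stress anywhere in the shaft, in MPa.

ω = 2π·3370/60 = 352.9 rad/s, so T = P/ω = 336×10³ / 352.9 = 952.1 N·m.
Under the same torque, τ_max = 16T/(πd³) is largest where d is smallest — segment CD (d = 42.3 mm).
τ_max = 16·952.1/(π·(0.0423)³) = 6.407×10^7 Pa.

64.1 MPa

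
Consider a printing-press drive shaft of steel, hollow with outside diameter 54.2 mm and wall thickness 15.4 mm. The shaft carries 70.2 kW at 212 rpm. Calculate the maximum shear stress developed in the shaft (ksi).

15.2 ksi

ω = 2π·212/60 = 22.20 rad/s, so T = P/ω = 70.2×10³ / 22.20 = 3162 N·m.
J = π(d_o⁴ − d_i⁴)/32 = π(0.0542⁴ − 0.0234⁴)/32 = 8.178×10^-7 m⁴.
τ_max = T·r/J = 3162 × 0.0271 / 8.178×10^-7 = 1.048×10^8 Pa.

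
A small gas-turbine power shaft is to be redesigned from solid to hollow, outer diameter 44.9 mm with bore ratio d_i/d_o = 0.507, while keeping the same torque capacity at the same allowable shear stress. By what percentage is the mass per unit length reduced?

Equal τ_max and T ⇒ the solid shaft needs d_s³ = d_o³(1−k⁴), so d_s = 44.9·(1−0.507⁴)^(1/3) = 43.89 mm.
Area ratio A_h/A_s = d_o²(1−k²)/d_s² = (1−k²)/(1−k⁴)^(2/3) = 0.7776.
Mass saving = 1 − 0.7776 = 22.2 %.

22.2 %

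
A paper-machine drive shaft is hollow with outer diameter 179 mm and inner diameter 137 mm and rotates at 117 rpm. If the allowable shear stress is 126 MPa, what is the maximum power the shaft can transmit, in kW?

J = π(d_o⁴ − d_i⁴)/32 = π(0.179⁴ − 0.137⁴)/32 = 6.620×10^-5 m⁴.
T_max = τ_allow·J/r = 1.26×10^8 × 6.620×10^-5 / 0.0895 = 93200 N·m.
ω = 2π·117/60 = 12.25 rad/s, so P_max = T_max·ω = 1.142×10^6 W.

1140 kW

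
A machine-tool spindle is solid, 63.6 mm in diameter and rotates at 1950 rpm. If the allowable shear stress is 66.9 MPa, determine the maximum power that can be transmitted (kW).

J = πd⁴/32 = π(0.0636)⁴/32 = 1.606×10^-6 m⁴.
T_max = τ_allow·J/r = 6.69×10^7 × 1.606×10^-6 / 0.0318 = 3379 N·m.
ω = 2π·1950/60 = 204.2 rad/s, so P_max = T_max·ω = 6.901×10^5 W.

690 kW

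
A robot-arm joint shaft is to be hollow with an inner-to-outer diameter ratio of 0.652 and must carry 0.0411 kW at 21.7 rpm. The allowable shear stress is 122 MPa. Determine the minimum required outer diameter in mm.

9.73 mm

ω = 2π·21.7/60 = 2.272 rad/s, so T = P/ω = 0.0411×10³ / 2.272 = 18.09 N·m.
For a hollow shaft with d_i/d_o = 0.652: τ_max = 16T/(π d_o³ (1−k⁴)), so d_o = [16T/(π τ_allow (1−k⁴))]^(1/3) = [16·18.09/(π·1.22×10^8·0.8193)]^(1/3) = 0.009731 m.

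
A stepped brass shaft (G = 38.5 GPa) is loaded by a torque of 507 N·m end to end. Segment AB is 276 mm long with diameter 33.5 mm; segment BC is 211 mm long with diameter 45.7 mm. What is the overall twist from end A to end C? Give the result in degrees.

J_AB = π(0.0335)⁴/32 = 1.24×10^-7 m⁴; J_BC = π(0.0457)⁴/32 = 4.28×10^-7 m⁴.
θ = (T/G)·Σ L_i/J_i = (507.0/38.5×10⁹)·(0.276/1.24×10^-7 + 0.211/4.28×10^-7) = 0.03588 rad.

2.06°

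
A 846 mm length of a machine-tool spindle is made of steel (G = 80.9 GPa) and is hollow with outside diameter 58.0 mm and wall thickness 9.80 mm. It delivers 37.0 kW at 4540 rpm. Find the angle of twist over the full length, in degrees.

0.0520°

ω = 2π·4540/60 = 475.4 rad/s, so T = P/ω = 37.0×10³ / 475.4 = 77.82 N·m.
J = π(d_o⁴ − d_i⁴)/32 = π(0.0580⁴ − 0.0384⁴)/32 = 8.975×10^-7 m⁴.
θ = T·L/(G·J) = 77.82 × 0.846 / (80.9×10⁹ × 8.975×10^-7) = 9.068×10^-4 rad.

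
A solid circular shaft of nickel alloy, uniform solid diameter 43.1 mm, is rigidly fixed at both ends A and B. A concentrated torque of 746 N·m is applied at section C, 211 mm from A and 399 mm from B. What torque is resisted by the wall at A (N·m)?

With uniform GJ and both ends fixed, compatibility θ_AC = θ_CB gives T_A·a = T_B·b, together with T_A + T_B = T₀.
T_A = T₀·b/(a+b) = 746.0·399/610.0 = 488.0 N·m; T_B = 258.0 N·m.

488 N·m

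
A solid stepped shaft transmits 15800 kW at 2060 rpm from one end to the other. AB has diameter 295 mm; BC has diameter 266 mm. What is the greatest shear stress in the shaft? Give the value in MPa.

19.8 MPa

ω = 2π·2060/60 = 215.7 rad/s, so T = P/ω = 15800×10³ / 215.7 = 73240 N·m.
Under the same torque, τ_max = 16T/(πd³) is largest where d is smallest — segment BC (d = 266 mm).
τ_max = 16·73240/(π·(0.266)³) = 1.982×10^7 Pa.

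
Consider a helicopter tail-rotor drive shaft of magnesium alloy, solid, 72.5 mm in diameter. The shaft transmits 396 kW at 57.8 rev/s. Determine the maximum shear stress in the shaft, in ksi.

ω = 2π·57.8 = 363.2 rad/s, so T = P/ω = 396×10³ / 363.2 = 1090 N·m.
J = πd⁴/32 = π(0.0725)⁴/32 = 2.712×10^-6 m⁴.
τ_max = T·r/J = 1090 × 0.0362 / 2.712×10^-6 = 1.457×10^7 Pa.

2.11 ksi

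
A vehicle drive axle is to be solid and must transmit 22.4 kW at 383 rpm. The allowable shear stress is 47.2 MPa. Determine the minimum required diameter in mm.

39.2 mm

ω = 2π·383/60 = 40.11 rad/s, so T = P/ω = 22.4×10³ / 40.11 = 558.5 N·m.
For a solid shaft τ_max = 16T/(πd³), so d = (16T/(π τ_allow))^(1/3) = (16·558.5/(π·4.72×10^7))^(1/3) = 0.03921 m.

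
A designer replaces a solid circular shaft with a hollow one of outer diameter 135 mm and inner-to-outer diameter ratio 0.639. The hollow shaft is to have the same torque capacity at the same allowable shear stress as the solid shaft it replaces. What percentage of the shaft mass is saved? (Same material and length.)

33.2 %

Equal τ_max and T ⇒ the solid shaft needs d_s³ = d_o³(1−k⁴), so d_s = 135·(1−0.639⁴)^(1/3) = 127.0 mm.
Area ratio A_h/A_s = d_o²(1−k²)/d_s² = (1−k²)/(1−k⁴)^(2/3) = 0.6682.
Mass saving = 1 − 0.6682 = 33.2 %.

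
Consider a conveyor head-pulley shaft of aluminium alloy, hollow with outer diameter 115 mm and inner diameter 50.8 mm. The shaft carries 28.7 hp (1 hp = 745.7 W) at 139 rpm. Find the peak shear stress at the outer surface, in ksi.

0.742 ksi

ω = 2π·139/60 = 14.56 rad/s, so T = P/ω = 28.7×745.7 / 14.56 = 1470 N·m.
J = π(d_o⁴ − d_i⁴)/32 = π(0.115⁴ − 0.0508⁴)/32 = 1.652×10^-5 m⁴.
τ_max = T·r/J = 1470 × 0.0575 / 1.652×10^-5 = 5.118×10^6 Pa.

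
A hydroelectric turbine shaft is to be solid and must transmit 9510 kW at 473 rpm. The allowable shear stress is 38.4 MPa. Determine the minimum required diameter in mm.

ω = 2π·473/60 = 49.53 rad/s, so T = P/ω = 9510×10³ / 49.53 = 192000 N·m.
For a solid shaft τ_max = 16T/(πd³), so d = (16T/(π τ_allow))^(1/3) = (16·192000/(π·3.84×10^7))^(1/3) = 0.2942 m.

294 mm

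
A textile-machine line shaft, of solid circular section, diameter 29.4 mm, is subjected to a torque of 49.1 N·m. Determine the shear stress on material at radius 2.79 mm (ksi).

J = πd⁴/32 = π(0.0294)⁴/32 = 7.335×10^-8 m⁴.
Shear stress varies linearly with radius: τ = T·r/J = 49.10 × 0.00279 / 7.335×10^-8 = 1.868×10^6 Pa.

0.271 ksi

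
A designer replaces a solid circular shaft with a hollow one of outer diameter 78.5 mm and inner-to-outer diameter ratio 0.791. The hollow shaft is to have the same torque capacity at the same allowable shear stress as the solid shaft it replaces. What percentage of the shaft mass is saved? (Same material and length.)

Equal τ_max and T ⇒ the solid shaft needs d_s³ = d_o³(1−k⁴), so d_s = 78.5·(1−0.791⁴)^(1/3) = 66.52 mm.
Area ratio A_h/A_s = d_o²(1−k²)/d_s² = (1−k²)/(1−k⁴)^(2/3) = 0.5213.
Mass saving = 1 − 0.5213 = 47.9 %.

47.9 %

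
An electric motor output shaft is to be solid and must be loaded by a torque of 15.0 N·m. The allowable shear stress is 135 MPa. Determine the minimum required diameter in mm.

8.27 mm

For a solid shaft τ_max = 16T/(πd³), so d = (16T/(π τ_allow))^(1/3) = (16·15.00/(π·1.35×10^8))^(1/3) = 0.008271 m.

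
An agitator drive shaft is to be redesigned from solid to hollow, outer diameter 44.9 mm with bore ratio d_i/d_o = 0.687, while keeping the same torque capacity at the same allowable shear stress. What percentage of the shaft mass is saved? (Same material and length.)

Equal τ_max and T ⇒ the solid shaft needs d_s³ = d_o³(1−k⁴), so d_s = 44.9·(1−0.687⁴)^(1/3) = 41.28 mm.
Area ratio A_h/A_s = d_o²(1−k²)/d_s² = (1−k²)/(1−k⁴)^(2/3) = 0.6246.
Mass saving = 1 − 0.6246 = 37.5 %.

37.5 %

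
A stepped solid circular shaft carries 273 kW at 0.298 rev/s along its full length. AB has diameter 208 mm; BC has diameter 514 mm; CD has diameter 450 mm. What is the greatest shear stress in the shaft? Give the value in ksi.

12.0 ksi

ω = 2π·0.298 = 1.872 rad/s, so T = P/ω = 273×10³ / 1.872 = 145800 N·m.
Under the same torque, τ_max = 16T/(πd³) is largest where d is smallest — segment AB (d = 208 mm).
τ_max = 16·145800/(π·(0.208)³) = 8.252×10^7 Pa.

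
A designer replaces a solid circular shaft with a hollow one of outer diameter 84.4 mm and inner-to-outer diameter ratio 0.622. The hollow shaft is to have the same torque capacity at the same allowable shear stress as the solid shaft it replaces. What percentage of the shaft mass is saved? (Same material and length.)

Equal τ_max and T ⇒ the solid shaft needs d_s³ = d_o³(1−k⁴), so d_s = 84.4·(1−0.622⁴)^(1/3) = 79.96 mm.
Area ratio A_h/A_s = d_o²(1−k²)/d_s² = (1−k²)/(1−k⁴)^(2/3) = 0.6831.
Mass saving = 1 − 0.6831 = 31.7 %.

31.7 %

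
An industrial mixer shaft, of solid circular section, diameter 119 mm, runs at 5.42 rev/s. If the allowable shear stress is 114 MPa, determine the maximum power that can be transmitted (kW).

J = πd⁴/32 = π(0.119)⁴/32 = 1.969×10^-5 m⁴.
T_max = τ_allow·J/r = 1.14×10^8 × 1.969×10^-5 / 0.0595 = 37720 N·m.
ω = 2π·5.42 = 34.05 rad/s, so P_max = T_max·ω = 1.285×10^6 W.

1280 kW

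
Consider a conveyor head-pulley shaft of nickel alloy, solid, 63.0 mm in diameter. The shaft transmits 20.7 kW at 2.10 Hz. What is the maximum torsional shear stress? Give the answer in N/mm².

32.0 N/mm²

ω = 2π·2.10 = 13.19 rad/s, so T = P/ω = 20.7×10³ / 13.19 = 1569 N·m.
J = πd⁴/32 = π(0.0630)⁴/32 = 1.547×10^-6 m⁴.
τ_max = T·r/J = 1569 × 0.0315 / 1.547×10^-6 = 3.195×10^7 Pa.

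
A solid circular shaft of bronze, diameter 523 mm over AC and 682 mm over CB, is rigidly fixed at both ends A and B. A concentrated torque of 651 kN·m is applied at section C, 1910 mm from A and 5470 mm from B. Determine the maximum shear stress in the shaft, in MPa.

11.5 MPa

Compatibility: T_A·a/J_AC = T_B·b/J_CB with T_A + T_B = T₀.
J_AC = 7.35×10^-3 m⁴, J_CB = 0.0212 m⁴, so T_A = T₀·(J_AC/a)/((J_AC/a)+(J_CB/b)) = 323900 N·m, T_B = 327100 N·m.
τ in each portion: τ_AC = 1.15×10^7 Pa, τ_CB = 5.25×10^6 Pa; maximum is in AC.
τ_max = T_AC·r/J = 323900·0.262/7.35×10^-3 = 1.153×10^7 Pa.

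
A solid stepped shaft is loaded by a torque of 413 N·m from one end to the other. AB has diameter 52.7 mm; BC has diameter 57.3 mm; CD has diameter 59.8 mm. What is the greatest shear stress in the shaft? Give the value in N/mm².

14.4 N/mm²

Under the same torque, τ_max = 16T/(πd³) is largest where d is smallest — segment AB (d = 52.7 mm).
τ_max = 16·413.0/(π·(0.0527)³) = 1.437×10^7 Pa.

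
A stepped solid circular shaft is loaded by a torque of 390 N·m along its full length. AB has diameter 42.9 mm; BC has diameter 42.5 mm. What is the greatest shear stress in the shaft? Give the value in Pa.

2.59e7 Pa

Under the same torque, τ_max = 16T/(πd³) is largest where d is smallest — segment BC (d = 42.5 mm).
τ_max = 16·390.0/(π·(0.0425)³) = 2.587×10^7 Pa.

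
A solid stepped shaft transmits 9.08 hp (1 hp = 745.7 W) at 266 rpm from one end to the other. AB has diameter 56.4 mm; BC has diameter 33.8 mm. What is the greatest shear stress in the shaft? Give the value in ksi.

ω = 2π·266/60 = 27.86 rad/s, so T = P/ω = 9.08×745.7 / 27.86 = 243.1 N·m.
Under the same torque, τ_max = 16T/(πd³) is largest where d is smallest — segment BC (d = 33.8 mm).
τ_max = 16·243.1/(π·(0.0338)³) = 3.206×10^7 Pa.

4.65 ksi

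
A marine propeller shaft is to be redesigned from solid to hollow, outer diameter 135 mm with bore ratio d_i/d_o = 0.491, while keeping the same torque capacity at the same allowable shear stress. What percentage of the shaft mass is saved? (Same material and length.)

21.0 %

Equal τ_max and T ⇒ the solid shaft needs d_s³ = d_o³(1−k⁴), so d_s = 135·(1−0.491⁴)^(1/3) = 132.3 mm.
Area ratio A_h/A_s = d_o²(1−k²)/d_s² = (1−k²)/(1−k⁴)^(2/3) = 0.7898.
Mass saving = 1 − 0.7898 = 21.0 %.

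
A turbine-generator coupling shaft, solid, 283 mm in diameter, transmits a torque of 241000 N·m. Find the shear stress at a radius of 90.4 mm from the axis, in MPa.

34.6 MPa

J = πd⁴/32 = π(0.283)⁴/32 = 6.297×10^-4 m⁴.
Shear stress varies linearly with radius: τ = T·r/J = 241000 × 0.0904 / 6.297×10^-4 = 3.460×10^7 Pa.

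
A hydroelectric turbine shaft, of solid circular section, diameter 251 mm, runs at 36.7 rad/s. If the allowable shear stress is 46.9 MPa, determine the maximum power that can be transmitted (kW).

5340 kW

J = πd⁴/32 = π(0.251)⁴/32 = 3.897×10^-4 m⁴.
T_max = τ_allow·J/r = 4.69×10^7 × 3.897×10^-4 / 0.126 = 145600 N·m.
ω = 36.7 rad/s, so P_max = T_max·ω = 5.344×10^6 W.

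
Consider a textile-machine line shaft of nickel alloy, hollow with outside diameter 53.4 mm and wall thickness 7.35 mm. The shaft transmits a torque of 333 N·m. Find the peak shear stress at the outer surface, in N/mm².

J = π(d_o⁴ − d_i⁴)/32 = π(0.0534⁴ − 0.0387⁴)/32 = 5.781×10^-7 m⁴.
τ_max = T·r/J = 333.0 × 0.0267 / 5.781×10^-7 = 1.538×10^7 Pa.

15.4 N/mm²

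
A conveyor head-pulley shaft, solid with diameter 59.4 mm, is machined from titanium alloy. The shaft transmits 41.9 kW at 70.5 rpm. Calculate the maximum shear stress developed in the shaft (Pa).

ω = 2π·70.5/60 = 7.383 rad/s, so T = P/ω = 41.9×10³ / 7.383 = 5675 N·m.
J = πd⁴/32 = π(0.0594)⁴/32 = 1.222×10^-6 m⁴.
τ_max = T·r/J = 5675 × 0.0297 / 1.222×10^-6 = 1.379×10^8 Pa.

1.38e8 Pa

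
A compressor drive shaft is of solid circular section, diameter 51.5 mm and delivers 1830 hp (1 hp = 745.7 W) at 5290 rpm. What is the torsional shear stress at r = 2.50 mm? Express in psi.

1290 psi

ω = 2π·5290/60 = 554.0 rad/s, so T = P/ω = 1830×745.7 / 554.0 = 2463 N·m.
J = πd⁴/32 = π(0.0515)⁴/32 = 6.906×10^-7 m⁴.
Shear stress varies linearly with radius: τ = T·r/J = 2463 × 0.00250 / 6.906×10^-7 = 8.917×10^6 Pa.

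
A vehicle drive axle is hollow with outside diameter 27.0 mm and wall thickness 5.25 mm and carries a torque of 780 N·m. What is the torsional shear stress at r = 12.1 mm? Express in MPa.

210 MPa

J = π(d_o⁴ − d_i⁴)/32 = π(0.0270⁴ − 0.0165⁴)/32 = 4.490×10^-8 m⁴.
Shear stress varies linearly with radius: τ = T·r/J = 780.0 × 0.0121 / 4.490×10^-8 = 2.102×10^8 Pa.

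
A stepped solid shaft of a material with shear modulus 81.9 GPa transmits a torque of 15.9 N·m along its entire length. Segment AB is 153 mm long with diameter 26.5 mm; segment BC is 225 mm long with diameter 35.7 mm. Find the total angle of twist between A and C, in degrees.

J_AB = π(0.0265)⁴/32 = 4.84×10^-8 m⁴; J_BC = π(0.0357)⁴/32 = 1.59×10^-7 m⁴.
θ = (T/G)·Σ L_i/J_i = (15.90/81.9×10⁹)·(0.153/4.84×10^-8 + 0.225/1.59×10^-7) = 8.874×10^-4 rad.

0.0508°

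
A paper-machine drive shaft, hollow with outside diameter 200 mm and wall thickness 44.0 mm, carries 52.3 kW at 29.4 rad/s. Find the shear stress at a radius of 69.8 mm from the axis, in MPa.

ω = 29.4 rad/s, so T = P/ω = 52.3×10³ / 29.40 = 1779 N·m.
J = π(d_o⁴ − d_i⁴)/32 = π(0.200⁴ − 0.112⁴)/32 = 1.416×10^-4 m⁴.
Shear stress varies linearly with radius: τ = T·r/J = 1779 × 0.0698 / 1.416×10^-4 = 8.767×10^5 Pa.

0.877 MPa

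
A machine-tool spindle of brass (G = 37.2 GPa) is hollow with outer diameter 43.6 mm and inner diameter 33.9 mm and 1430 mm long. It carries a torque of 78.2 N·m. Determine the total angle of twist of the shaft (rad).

J = π(d_o⁴ − d_i⁴)/32 = π(0.0436⁴ − 0.0339⁴)/32 = 2.251×10^-7 m⁴.
θ = T·L/(G·J) = 78.20 × 1.43 / (37.2×10⁹ × 2.251×10^-7) = 0.01335 rad.

0.0134 rad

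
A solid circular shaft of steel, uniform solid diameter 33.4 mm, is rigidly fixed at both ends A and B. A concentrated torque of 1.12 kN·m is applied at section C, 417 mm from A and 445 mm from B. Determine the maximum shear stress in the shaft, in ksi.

With uniform GJ and both ends fixed, compatibility θ_AC = θ_CB gives T_A·a = T_B·b, together with T_A + T_B = T₀.
T_A = T₀·b/(a+b) = 1120·445/862.0 = 578.2 N·m; T_B = 541.8 N·m.
τ in each portion: τ_AC = 7.90×10^7 Pa, τ_CB = 7.41×10^7 Pa; maximum is in AC.
τ_max = T_AC·r/J = 578.2·0.0167/1.22×10^-7 = 7.903×10^7 Pa.

11.5 ksi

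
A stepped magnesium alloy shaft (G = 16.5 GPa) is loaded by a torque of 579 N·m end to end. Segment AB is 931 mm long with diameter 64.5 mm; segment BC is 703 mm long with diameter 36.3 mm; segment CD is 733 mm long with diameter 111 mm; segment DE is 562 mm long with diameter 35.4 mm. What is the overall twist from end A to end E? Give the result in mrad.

J_AB = π(0.0645)⁴/32 = 1.70×10^-6 m⁴; J_BC = π(0.0363)⁴/32 = 1.70×10^-7 m⁴; J_CD = π(0.111)⁴/32 = 1.49×10^-5 m⁴; J_DE = π(0.0354)⁴/32 = 1.54×10^-7 m⁴.
θ = (T/G)·Σ L_i/J_i = (579.0/16.5×10⁹)·(0.931/1.70×10^-6 + 0.703/1.70×10^-7 + 0.733/1.49×10^-5 + 0.562/1.54×10^-7) = 0.2936 rad.

294 mrad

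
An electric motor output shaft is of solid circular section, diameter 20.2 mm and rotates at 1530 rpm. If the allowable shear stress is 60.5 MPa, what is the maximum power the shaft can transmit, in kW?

15.7 kW

J = πd⁴/32 = π(0.0202)⁴/32 = 1.635×10^-8 m⁴.
T_max = τ_allow·J/r = 6.05×10^7 × 1.635×10^-8 / 0.0101 = 97.91 N·m.
ω = 2π·1530/60 = 160.2 rad/s, so P_max = T_max·ω = 1.569×10^4 W.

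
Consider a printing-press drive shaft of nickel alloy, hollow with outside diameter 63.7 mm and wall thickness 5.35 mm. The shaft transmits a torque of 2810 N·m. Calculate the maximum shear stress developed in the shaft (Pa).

1.06e8 Pa

J = π(d_o⁴ − d_i⁴)/32 = π(0.0637⁴ − 0.0530⁴)/32 = 8.418×10^-7 m⁴.
τ_max = T·r/J = 2810 × 0.0319 / 8.418×10^-7 = 1.063×10^8 Pa.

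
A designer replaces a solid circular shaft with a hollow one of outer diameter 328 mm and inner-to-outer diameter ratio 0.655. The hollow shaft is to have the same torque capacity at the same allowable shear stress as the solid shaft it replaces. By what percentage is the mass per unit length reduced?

Equal τ_max and T ⇒ the solid shaft needs d_s³ = d_o³(1−k⁴), so d_s = 328·(1−0.655⁴)^(1/3) = 306.5 mm.
Area ratio A_h/A_s = d_o²(1−k²)/d_s² = (1−k²)/(1−k⁴)^(2/3) = 0.6539.
Mass saving = 1 − 0.6539 = 34.6 %.

34.6 %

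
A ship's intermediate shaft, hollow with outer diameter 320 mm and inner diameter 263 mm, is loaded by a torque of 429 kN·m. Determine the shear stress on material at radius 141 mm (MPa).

J = π(d_o⁴ − d_i⁴)/32 = π(0.320⁴ − 0.263⁴)/32 = 5.597×10^-4 m⁴.
Shear stress varies linearly with radius: τ = T·r/J = 429000 × 0.141 / 5.597×10^-4 = 1.081×10^8 Pa.

108 MPa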